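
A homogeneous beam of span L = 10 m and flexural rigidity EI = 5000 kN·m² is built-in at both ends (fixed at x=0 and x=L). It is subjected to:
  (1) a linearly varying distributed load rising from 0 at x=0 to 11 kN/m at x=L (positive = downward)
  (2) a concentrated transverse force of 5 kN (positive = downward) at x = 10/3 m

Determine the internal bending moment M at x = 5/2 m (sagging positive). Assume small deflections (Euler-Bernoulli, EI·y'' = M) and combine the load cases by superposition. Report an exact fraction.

M(5/2) = 3085/864 kN·m

Load 1 — triangular load w₀=11 kN/m (0→w₀ over full span):
  M_1 = 3w₀Lx/20 - w₀L²/30 - w₀x³/(6L) = 3·11·10·(5/2)/20 - 11·10²/30 - 11·(5/2)³/(6·10) = 55/32 kN·m
Load 2 — point force P=5 kN at a=10/3 m (b=L-a=20/3):
  M_2 = Pb²(3a+b)x/L³ - Pab²/L²  [x≤a] = 5·(20/3)²·(3·(10/3)+(20/3))·(5/2)/10³ - 5·(10/3)·(20/3)²/10² = 50/27 kN·m
Superposition: M = Σ M_i = 3085/864 kN·m ≈ 3.570602 kN·m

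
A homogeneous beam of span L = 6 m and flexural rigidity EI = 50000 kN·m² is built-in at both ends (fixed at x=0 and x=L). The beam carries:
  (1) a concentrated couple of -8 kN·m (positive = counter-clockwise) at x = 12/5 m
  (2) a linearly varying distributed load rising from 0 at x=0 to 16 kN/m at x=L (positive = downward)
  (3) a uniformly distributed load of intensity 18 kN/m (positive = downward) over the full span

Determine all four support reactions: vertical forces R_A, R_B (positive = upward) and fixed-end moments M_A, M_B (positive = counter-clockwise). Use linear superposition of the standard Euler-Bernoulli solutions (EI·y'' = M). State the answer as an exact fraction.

Load 1 — applied couple M₀=-8 kN·m at a=12/5 m (b=L-a=18/5):
  R_A = 6M₀ab/L³ = 6·(-8)·(12/5)·(18/5)/6³ = -48/25 kN
  M_A = M₀b(2a-b)/L² = (-8)·(18/5)·(2·(12/5)-(18/5))/6² = -24/25 kN·m
  R_B = -6M₀ab/L³ = -6·(-8)·(12/5)·(18/5)/6³ = 48/25 kN
  M_B = M₀a(2b-a)/L² = (-8)·(12/5)·(2·(18/5)-(12/5))/6² = -64/25 kN·m
Load 2 — triangular load w₀=16 kN/m (0→w₀ over full span):
  R_A = 3w₀L/20 = 3·16·6/20 = 72/5 kN
  M_A = w₀L²/30 = 16·6²/30 = 96/5 kN·m
  R_B = 7w₀L/20 = 7·16·6/20 = 168/5 kN
  M_B = -w₀L²/20 = -16·6²/20 = -144/5 kN·m
Load 3 — uniform load w=18 kN/m over full span:
  R_A = wL/2 = 18·6/2 = 54 kN
  M_A = wL²/12 = 18·6²/12 = 54 kN·m
  R_B = wL/2 = 18·6/2 = 54 kN
  M_B = -wL²/12 = -18·6²/12 = -54 kN·m
Superposition: R_A = 1662/25 kN, M_A = 1806/25 kN·m, R_B = 2238/25 kN, M_B = -2134/25 kN·m

R_A = 1662/25 kN, M_A = 1806/25 kN·m, R_B = 2238/25 kN, M_B = -2134/25 kN·m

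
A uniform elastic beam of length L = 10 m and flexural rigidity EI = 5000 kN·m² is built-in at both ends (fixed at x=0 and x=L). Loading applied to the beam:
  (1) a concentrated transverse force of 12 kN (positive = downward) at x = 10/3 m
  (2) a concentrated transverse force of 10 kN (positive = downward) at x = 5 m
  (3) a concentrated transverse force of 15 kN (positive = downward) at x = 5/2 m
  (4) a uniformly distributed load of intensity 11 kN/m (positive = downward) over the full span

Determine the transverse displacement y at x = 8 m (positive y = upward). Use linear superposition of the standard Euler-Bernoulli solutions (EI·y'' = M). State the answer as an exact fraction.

y(8) = -69221/2160000 m

Load 1 — point force P=12 kN at a=10/3 m (b=L-a=20/3):
  y_1 = -Pa²(L-x)²(3bL-(3b+a)(L-x))/(6L³EI)  [x>a] = -12·(10/3)²·(10-8)²·(3·(20/3)·10-(3·(20/3)+(10/3))·(10-8))/(6·10³·5000) = -46/16875 m
Load 2 — point force P=10 kN at a=5 m (b=L-a=5):
  y_2 = -Pa²(L-x)²(3bL-(3b+a)(L-x))/(6L³EI)  [x>a] = -10·5²·(10-8)²·(3·5·10-(3·5+5)·(10-8))/(6·10³·5000) = -11/3000 m
Load 3 — point force P=15 kN at a=5/2 m (b=L-a=15/2):
  y_3 = -Pa²(L-x)²(3bL-(3b+a)(L-x))/(6L³EI)  [x>a] = -15·(5/2)²·(10-8)²·(3·(15/2)·10-(3·(15/2)+(5/2))·(10-8))/(6·10³·5000) = -7/3200 m
Load 4 — uniform load w=11 kN/m over full span:
  y_4 = -wx²(L-x)²/(24EI) = -11·8²·(10-8)²/(24·5000) = -44/1875 m
Superposition: y = Σ y_i = -69221/2160000 m ≈ -0.032047 m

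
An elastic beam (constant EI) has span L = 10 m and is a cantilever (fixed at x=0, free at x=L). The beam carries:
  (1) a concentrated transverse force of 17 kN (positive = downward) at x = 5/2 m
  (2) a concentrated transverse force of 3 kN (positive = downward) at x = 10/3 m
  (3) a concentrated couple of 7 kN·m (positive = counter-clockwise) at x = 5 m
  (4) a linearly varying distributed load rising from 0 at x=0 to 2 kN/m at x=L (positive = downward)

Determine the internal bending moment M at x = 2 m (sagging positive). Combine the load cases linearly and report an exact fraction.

M(2) = -1573/30 kN·m

Load 1 — point force P=17 kN at a=5/2 m (b=L-a=15/2):
  M_1 = -P(a-x)  [x≤a] = -17·((5/2)-2) = -17/2 kN·m
Load 2 — point force P=3 kN at a=10/3 m (b=L-a=20/3):
  M_2 = -P(a-x)  [x≤a] = -3·((10/3)-2) = -4 kN·m
Load 3 — applied couple M₀=7 kN·m at a=5 m (b=L-a=5):
  M_3 = M₀  [x≤a] = 7 = 7 kN·m
Load 4 — triangular load w₀=2 kN/m (0→w₀ over full span):
  M_4 = w₀Lx/2 - w₀L²/3 - w₀x³/(6L) = 2·10·2/2 - 2·10²/3 - 2·2³/(6·10) = -704/15 kN·m
Superposition: M = Σ M_i = -1573/30 kN·m ≈ -52.433333 kN·m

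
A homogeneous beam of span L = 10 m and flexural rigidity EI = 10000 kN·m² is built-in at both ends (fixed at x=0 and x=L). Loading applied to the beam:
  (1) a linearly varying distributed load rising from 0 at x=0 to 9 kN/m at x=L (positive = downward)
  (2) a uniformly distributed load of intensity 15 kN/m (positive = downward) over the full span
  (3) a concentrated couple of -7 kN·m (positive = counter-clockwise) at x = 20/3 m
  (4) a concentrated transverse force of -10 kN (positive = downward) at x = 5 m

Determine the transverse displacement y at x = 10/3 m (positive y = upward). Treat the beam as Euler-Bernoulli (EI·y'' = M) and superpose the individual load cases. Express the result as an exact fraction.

y(10/3) = -679/19440 m

Load 1 — triangular load w₀=9 kN/m (0→w₀ over full span):
  y_1 = -w₀x²(L-x)²(x+2L)/(120LEI) = -9·(10/3)²·(10-(10/3))²·((10/3)+2·10)/(120·10·10000) = -7/810 m
Load 2 — uniform load w=15 kN/m over full span:
  y_2 = -wx²(L-x)²/(24EI) = -15·(10/3)²·(10-(10/3))²/(24·10000) = -5/162 m
Load 3 — applied couple M₀=-7 kN·m at a=20/3 m (b=L-a=10/3):
  y_3 = (R_Ax³/6 - M_Ax²/2)/EI  [x≤a] with R_A=-14/15, M_A=-7/3 = ((-14/15)·(10/3)³/6 - (-7/3)·(10/3)²/2)/10000 = 7/9720 m
Load 4 — point force P=-10 kN at a=5 m (b=L-a=5):
  y_4 = -Pb²x²(3aL-(3a+b)x)/(6L³EI)  [x≤a] = -(-10)·5²·(10/3)²·(3·5·10-(3·5+5)·(10/3))/(6·10³·10000) = 5/1296 m
Superposition: y = Σ y_i = -679/19440 m ≈ -0.034928 m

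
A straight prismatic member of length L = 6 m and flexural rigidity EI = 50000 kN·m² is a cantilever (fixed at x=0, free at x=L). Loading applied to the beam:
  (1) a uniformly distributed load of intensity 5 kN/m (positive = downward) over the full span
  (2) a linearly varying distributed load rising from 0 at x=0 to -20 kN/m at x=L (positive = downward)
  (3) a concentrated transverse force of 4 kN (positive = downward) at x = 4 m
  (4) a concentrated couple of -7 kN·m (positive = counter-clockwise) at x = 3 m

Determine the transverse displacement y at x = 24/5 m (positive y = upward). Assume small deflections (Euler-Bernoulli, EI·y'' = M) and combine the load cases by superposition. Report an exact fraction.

Load 1 — uniform load w=5 kN/m over full span:
  y_1 = -wx²(x²-4Lx+6L²)/(24EI) = -5·(24/5)²·((24/5)²-4·6·(24/5)+6·6²)/(24·50000) = -4644/390625 m
Load 2 — triangular load w₀=-20 kN/m (0→w₀ over full span):
  y_2 = (w₀Lx³/12-w₀L²x²/6-w₀x⁵/(120L))/EI = ((-20)·6·(24/5)³/12-(-20)·6²·(24/5)²/6-(-20)·(24/5)⁵/(120·6))/50000 = 337824/9765625 m
Load 3 — point force P=4 kN at a=4 m (b=L-a=2):
  y_3 = -Pa²(3x-a)/(6EI)  [x>a] = -4·4²·(3·(24/5)-4)/(6·50000) = -104/46875 m
Load 4 — applied couple M₀=-7 kN·m at a=3 m (b=L-a=3):
  y_4 = M₀a(2x-a)/(2EI)  [x>a] = (-7)·3·(2·(24/5)-3)/(2·50000) = -693/500000 m
Superposition: y = Σ y_i = 17906129/937500000 m ≈ 0.019100 m

y(24/5) = 17906129/937500000 m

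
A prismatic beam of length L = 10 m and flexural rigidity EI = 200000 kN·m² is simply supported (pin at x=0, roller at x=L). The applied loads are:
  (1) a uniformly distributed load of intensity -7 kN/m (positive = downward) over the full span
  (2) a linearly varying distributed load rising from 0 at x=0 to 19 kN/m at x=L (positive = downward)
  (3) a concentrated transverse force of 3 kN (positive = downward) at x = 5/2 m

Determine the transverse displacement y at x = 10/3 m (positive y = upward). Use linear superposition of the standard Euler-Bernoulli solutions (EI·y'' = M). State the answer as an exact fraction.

Load 1 — uniform load w=-7 kN/m over full span:
  y_1 = -wx(L³-2Lx²+x³)/(24EI) = -(-7)·(10/3)·(10³-2·10·(10/3)²+(10/3)³)/(24·200000) = 77/19440 m
Load 2 — triangular load w₀=19 kN/m (0→w₀ over full span):
  y_2 = -w₀x(7L⁴-10L²x²+3x⁴)/(360LEI) = -19·(10/3)·(7·10⁴-10·10²·(10/3)²+3·(10/3)⁴)/(360·10·200000) = -19/3645 m
Load 3 — point force P=3 kN at a=5/2 m (b=L-a=15/2):
  y_3 = -Pa(L-x)(2Lx-a²-x²)/(6LEI)  [x>a] = -3·(5/2)·(10-(10/3))·(2·10·(10/3)-(5/2)²-(10/3)²)/(6·10·200000) = -71/345600 m
Superposition: y = Σ y_i = -13597/9331200 m ≈ -0.001457 m

y(10/3) = -13597/9331200 m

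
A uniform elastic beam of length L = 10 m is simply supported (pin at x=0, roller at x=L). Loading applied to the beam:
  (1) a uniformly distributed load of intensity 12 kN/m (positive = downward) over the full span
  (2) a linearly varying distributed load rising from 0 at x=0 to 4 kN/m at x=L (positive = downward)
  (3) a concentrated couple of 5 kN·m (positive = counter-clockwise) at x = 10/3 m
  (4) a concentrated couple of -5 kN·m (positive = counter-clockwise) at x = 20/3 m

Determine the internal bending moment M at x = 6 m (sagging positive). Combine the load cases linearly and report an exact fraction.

Load 1 — uniform load w=12 kN/m over full span:
  M_1 = wx(L-x)/2 = 12·6·(10-6)/2 = 144 kN·m
Load 2 — triangular load w₀=4 kN/m (0→w₀ over full span):
  M_2 = w₀Lx/6 - w₀x³/(6L) = 4·10·6/6 - 4·6³/(6·10) = 128/5 kN·m
Load 3 — applied couple M₀=5 kN·m at a=10/3 m (b=L-a=20/3):
  M_3 = M₀x/L - M₀  [x>a] = 5·6/10 - 5 = -2 kN·m
Load 4 — applied couple M₀=-5 kN·m at a=20/3 m (b=L-a=10/3):
  M_4 = M₀x/L  [x≤a] = (-5)·6/10 = -3 kN·m
Superposition: M = Σ M_i = 823/5 kN·m ≈ 164.600000 kN·m

M(6) = 823/5 kN·m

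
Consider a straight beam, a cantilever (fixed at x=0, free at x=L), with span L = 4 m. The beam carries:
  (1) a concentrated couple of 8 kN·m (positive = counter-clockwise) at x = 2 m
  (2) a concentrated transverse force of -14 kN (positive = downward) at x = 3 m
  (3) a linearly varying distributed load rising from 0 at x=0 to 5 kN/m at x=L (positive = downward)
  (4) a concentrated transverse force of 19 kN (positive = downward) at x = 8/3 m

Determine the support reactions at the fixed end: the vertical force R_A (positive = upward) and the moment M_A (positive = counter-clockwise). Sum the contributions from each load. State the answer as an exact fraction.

R_A = 15 kN, M_A = 82/3 kN·m

Load 1 — applied couple M₀=8 kN·m at a=2 m (b=L-a=2):
  R_A = 0 kN
  M_A = -M₀ = -8 kN·m
Load 2 — point force P=-14 kN at a=3 m (b=L-a=1):
  R_A = P = (-14) = -14 kN
  M_A = Pa = (-14)·3 = -42 kN·m
Load 3 — triangular load w₀=5 kN/m (0→w₀ over full span):
  R_A = w₀L/2 = 5·4/2 = 10 kN
  M_A = w₀L²/3 = 5·4²/3 = 80/3 kN·m
Load 4 — point force P=19 kN at a=8/3 m (b=L-a=4/3):
  R_A = P = 19 kN
  M_A = Pa = 19·(8/3) = 152/3 kN·m
Superposition: R_A = 15 kN, M_A = 82/3 kN·m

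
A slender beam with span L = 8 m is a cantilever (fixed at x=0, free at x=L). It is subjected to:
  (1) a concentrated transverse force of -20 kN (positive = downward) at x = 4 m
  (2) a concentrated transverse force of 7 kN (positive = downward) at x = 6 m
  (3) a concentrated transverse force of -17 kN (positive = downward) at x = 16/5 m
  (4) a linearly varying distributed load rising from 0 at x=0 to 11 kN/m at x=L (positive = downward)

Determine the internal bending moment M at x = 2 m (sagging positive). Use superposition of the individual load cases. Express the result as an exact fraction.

Load 1 — point force P=-20 kN at a=4 m (b=L-a=4):
  M_1 = -P(a-x)  [x≤a] = -(-20)·(4-2) = 40 kN·m
Load 2 — point force P=7 kN at a=6 m (b=L-a=2):
  M_2 = -P(a-x)  [x≤a] = -7·(6-2) = -28 kN·m
Load 3 — point force P=-17 kN at a=16/5 m (b=L-a=24/5):
  M_3 = -P(a-x)  [x≤a] = -(-17)·((16/5)-2) = 102/5 kN·m
Load 4 — triangular load w₀=11 kN/m (0→w₀ over full span):
  M_4 = w₀Lx/2 - w₀L²/3 - w₀x³/(6L) = 11·8·2/2 - 11·8²/3 - 11·2³/(6·8) = -297/2 kN·m
Superposition: M = Σ M_i = -1161/10 kN·m ≈ -116.100000 kN·m

M(2) = -1161/10 kN·m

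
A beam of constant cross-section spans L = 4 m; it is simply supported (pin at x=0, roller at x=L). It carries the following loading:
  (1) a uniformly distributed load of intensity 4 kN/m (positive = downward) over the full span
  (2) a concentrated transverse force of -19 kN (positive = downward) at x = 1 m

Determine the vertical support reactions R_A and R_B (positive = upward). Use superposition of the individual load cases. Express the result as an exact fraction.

Load 1 — uniform load w=4 kN/m over full span:
  R_A = wL/2 = 4·4/2 = 8 kN
  R_B = wL/2 = 4·4/2 = 8 kN
Load 2 — point force P=-19 kN at a=1 m (b=L-a=3):
  R_A = Pb/L = (-19)·3/4 = -57/4 kN
  R_B = Pa/L = (-19)·1/4 = -19/4 kN
Superposition: R_A = -25/4 kN, R_B = 13/4 kN

R_A = -25/4 kN, R_B = 13/4 kN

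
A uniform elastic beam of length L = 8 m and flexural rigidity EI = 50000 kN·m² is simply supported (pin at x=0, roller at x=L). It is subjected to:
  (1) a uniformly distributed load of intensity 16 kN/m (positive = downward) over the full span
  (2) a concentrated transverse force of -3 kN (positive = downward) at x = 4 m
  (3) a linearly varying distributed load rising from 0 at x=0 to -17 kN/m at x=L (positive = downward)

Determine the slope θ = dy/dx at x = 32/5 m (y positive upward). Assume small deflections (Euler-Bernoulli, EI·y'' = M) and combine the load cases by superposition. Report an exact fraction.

Load 1 — uniform load w=16 kN/m over full span:
  θ_1 = -w(L³-6Lx²+4x³)/(24EI) = -16·(8³-6·8·(32/5)²+4·(32/5)³)/(24·50000) = 2112/390625 rad
Load 2 — point force P=-3 kN at a=4 m (b=L-a=4):
  θ_2 = -Pa(2L²-6Lx+3x²+a²)/(6LEI)  [x>a] = -(-3)·4·(2·8²-6·8·(32/5)+3·(32/5)²+4²)/(6·8·50000) = -63/312500 rad
Load 3 — triangular load w₀=-17 kN/m (0→w₀ over full span):
  θ_3 = -w₀(7L⁴-30L²x²+15x⁴)/(360LEI) = -(-17)·(7·8⁴-30·8²·(32/5)²+15·(32/5)⁴)/(360·8·50000) = -51476/17578125 rad
Superposition: θ = Σ θ_i = 160081/70312500 rad ≈ 0.002277 rad

θ(32/5) = 160081/70312500 rad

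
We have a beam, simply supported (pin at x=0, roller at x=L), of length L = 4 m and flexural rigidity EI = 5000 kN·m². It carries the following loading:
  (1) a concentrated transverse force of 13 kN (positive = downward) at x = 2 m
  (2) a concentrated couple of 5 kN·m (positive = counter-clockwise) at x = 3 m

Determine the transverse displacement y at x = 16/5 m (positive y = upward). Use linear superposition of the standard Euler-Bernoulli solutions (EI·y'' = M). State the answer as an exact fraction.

Load 1 — point force P=13 kN at a=2 m (b=L-a=2):
  y_1 = -Pa(L-x)(2Lx-a²-x²)/(6LEI)  [x>a] = -13·2·(4-(16/5))·(2·4·(16/5)-2²-(16/5)²)/(6·4·5000) = -923/468750 m
Load 2 — applied couple M₀=5 kN·m at a=3 m (b=L-a=1):
  y_2 = (M₀x³/(6L)-M₀(x-a)²/2+C₁x)/EI  [x>a] with C₁=M₀(3b²-L²)/(6L)=-65/24 = (5·(16/5)³/(6·4)-5·((16/5)-3)²/2+(-65/24)·(16/5))/5000 = -97/250000 m
Superposition: y = Σ y_i = -8839/3750000 m ≈ -0.002357 m

y(16/5) = -8839/3750000 m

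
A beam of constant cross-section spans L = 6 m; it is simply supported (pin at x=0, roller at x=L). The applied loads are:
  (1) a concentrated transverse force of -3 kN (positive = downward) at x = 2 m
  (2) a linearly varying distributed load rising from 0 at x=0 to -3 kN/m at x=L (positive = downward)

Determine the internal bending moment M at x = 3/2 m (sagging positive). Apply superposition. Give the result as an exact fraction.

Load 1 — point force P=-3 kN at a=2 m (b=L-a=4):
  M_1 = Pbx/L  [x≤a] = (-3)·4·(3/2)/6 = -3 kN·m
Load 2 — triangular load w₀=-3 kN/m (0→w₀ over full span):
  M_2 = w₀Lx/6 - w₀x³/(6L) = (-3)·6·(3/2)/6 - (-3)·(3/2)³/(6·6) = -135/32 kN·m
Superposition: M = Σ M_i = -231/32 kN·m ≈ -7.218750 kN·m

M(3/2) = -231/32 kN·m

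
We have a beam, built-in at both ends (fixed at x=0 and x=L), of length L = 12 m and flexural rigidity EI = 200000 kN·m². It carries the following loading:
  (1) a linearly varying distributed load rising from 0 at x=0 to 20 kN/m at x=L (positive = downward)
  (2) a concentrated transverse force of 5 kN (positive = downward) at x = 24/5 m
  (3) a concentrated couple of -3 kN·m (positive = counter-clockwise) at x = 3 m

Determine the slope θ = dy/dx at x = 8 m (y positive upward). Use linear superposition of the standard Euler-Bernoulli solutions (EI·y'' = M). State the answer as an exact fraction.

θ(8) = 49507/90000000 rad

Load 1 — triangular load w₀=20 kN/m (0→w₀ over full span):
  θ_1 = -w₀(2x(L-x)(L-2x)(x+2L)+x²(L-x)²)/(120LEI) = -20·(2·8·(12-8)·(12-2·8)·(8+2·12)+8²·(12-8)²)/(120·12·200000) = 14/28125 rad
Load 2 — point force P=5 kN at a=24/5 m (b=L-a=36/5):
  θ_2 = Pa²(L-x)(2bL-(3b+a)(L-x))/(2L³EI)  [x>a] = 5·(24/5)²·(12-8)·(2·(36/5)·12-(3·(36/5)+(24/5))·(12-8))/(2·12³·200000) = 7/156250 rad
Load 3 — applied couple M₀=-3 kN·m at a=3 m (b=L-a=9):
  θ_3 = (R_Ax²/2 - M_Ax - M₀(x-a))/EI  [x>a] with R_A=-9/32, M_A=9/16 = ((-9/32)·8²/2 - (9/16)·8 - (-3)·(8-3))/200000 = 3/400000 rad
Superposition: θ = Σ θ_i = 49507/90000000 rad ≈ 0.000550 rad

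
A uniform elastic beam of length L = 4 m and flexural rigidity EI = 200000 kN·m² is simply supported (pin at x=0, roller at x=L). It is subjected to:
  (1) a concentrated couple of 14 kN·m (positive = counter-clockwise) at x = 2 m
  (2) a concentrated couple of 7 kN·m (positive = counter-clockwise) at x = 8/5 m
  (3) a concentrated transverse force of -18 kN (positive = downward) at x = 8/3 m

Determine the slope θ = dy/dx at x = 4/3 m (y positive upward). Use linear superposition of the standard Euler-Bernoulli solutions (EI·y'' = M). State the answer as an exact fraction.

θ(4/3) = 2609/45000000 rad

Load 1 — applied couple M₀=14 kN·m at a=2 m (b=L-a=2):
  θ_1 = (M₀x²/(2L)+C₁)/EI  [x≤a] with C₁=M₀(3b²-L²)/(6L)=-7/3 = (14·(4/3)²/(2·4)+(-7/3))/200000 = 7/1800000 rad
Load 2 — applied couple M₀=7 kN·m at a=8/5 m (b=L-a=12/5):
  θ_2 = (M₀x²/(2L)+C₁)/EI  [x≤a] with C₁=M₀(3b²-L²)/(6L)=28/75 = (7·(4/3)²/(2·4)+(28/75))/200000 = 217/22500000 rad
Load 3 — point force P=-18 kN at a=8/3 m (b=L-a=4/3):
  θ_3 = -Pb(L²-b²-3x²)/(6LEI)  [x≤a] = -(-18)·(4/3)·(4²-(4/3)²-3·(4/3)²)/(6·4·200000) = 1/22500 rad
Superposition: θ = Σ θ_i = 2609/45000000 rad ≈ 0.000058 rad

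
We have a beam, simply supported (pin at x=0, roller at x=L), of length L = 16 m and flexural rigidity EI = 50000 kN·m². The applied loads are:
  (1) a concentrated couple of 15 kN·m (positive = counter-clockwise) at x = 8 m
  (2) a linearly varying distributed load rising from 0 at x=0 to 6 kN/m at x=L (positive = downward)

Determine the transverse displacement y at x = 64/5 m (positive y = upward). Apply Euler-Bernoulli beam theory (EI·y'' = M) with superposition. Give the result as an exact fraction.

y(64/5) = -1534326/48828125 m

Load 1 — applied couple M₀=15 kN·m at a=8 m (b=L-a=8):
  y_1 = (M₀x³/(6L)-M₀(x-a)²/2+C₁x)/EI  [x>a] with C₁=M₀(3b²-L²)/(6L)=-10 = (15·(64/5)³/(6·16)-15·((64/5)-8)²/2+(-10)·(64/5))/50000 = 42/78125 m
Load 2 — triangular load w₀=6 kN/m (0→w₀ over full span):
  y_2 = -w₀x(7L⁴-10L²x²+3x⁴)/(360LEI) = -6·(64/5)·(7·16⁴-10·16²·(64/5)²+3·(64/5)⁴)/(360·16·50000) = -1560576/48828125 m
Superposition: y = Σ y_i = -1534326/48828125 m ≈ -0.031423 m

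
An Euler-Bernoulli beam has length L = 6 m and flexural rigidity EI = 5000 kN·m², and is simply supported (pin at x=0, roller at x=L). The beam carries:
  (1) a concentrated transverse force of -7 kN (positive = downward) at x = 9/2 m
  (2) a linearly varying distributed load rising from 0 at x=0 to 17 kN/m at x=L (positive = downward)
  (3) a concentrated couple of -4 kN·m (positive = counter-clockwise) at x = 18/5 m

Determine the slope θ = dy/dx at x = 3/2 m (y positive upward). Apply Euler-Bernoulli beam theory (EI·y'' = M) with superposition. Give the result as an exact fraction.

Load 1 — point force P=-7 kN at a=9/2 m (b=L-a=3/2):
  θ_1 = -Pb(L²-b²-3x²)/(6LEI)  [x≤a] = -(-7)·(3/2)·(6²-(3/2)²-3·(3/2)²)/(6·6·5000) = 63/40000 rad
Load 2 — triangular load w₀=17 kN/m (0→w₀ over full span):
  θ_2 = -w₀(7L⁴-30L²x²+15x⁴)/(360LEI) = -17·(7·6⁴-30·6²·(3/2)²+15·(3/2)⁴)/(360·6·5000) = -67677/6400000 rad
Load 3 — applied couple M₀=-4 kN·m at a=18/5 m (b=L-a=12/5):
  θ_3 = (M₀x²/(2L)+C₁)/EI  [x≤a] with C₁=M₀(3b²-L²)/(6L)=52/25 = ((-4)·(3/2)²/(2·6)+(52/25))/5000 = 133/500000 rad
Superposition: θ = Σ θ_i = -279473/32000000 rad ≈ -0.008734 rad

θ(3/2) = -279473/32000000 rad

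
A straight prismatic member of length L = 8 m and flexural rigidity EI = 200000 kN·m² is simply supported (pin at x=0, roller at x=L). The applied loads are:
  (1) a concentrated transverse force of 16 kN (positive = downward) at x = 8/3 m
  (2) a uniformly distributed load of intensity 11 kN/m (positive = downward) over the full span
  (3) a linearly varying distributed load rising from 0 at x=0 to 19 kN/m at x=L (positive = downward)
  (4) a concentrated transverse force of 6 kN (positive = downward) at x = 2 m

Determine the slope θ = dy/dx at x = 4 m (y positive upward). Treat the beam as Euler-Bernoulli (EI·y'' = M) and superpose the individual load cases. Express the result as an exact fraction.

Load 1 — point force P=16 kN at a=8/3 m (b=L-a=16/3):
  θ_1 = -Pa(2L²-6Lx+3x²+a²)/(6LEI)  [x>a] = -16·(8/3)·(2·8²-6·8·4+3·4²+(8/3)²)/(6·8·200000) = 2/50625 rad
Load 2 — uniform load w=11 kN/m over full span:
  θ_2 = -w(L³-6Lx²+4x³)/(24EI) = -11·(8³-6·8·4²+4·4³)/(24·200000) = 0 rad
Load 3 — triangular load w₀=19 kN/m (0→w₀ over full span):
  θ_3 = -w₀(7L⁴-30L²x²+15x⁴)/(360LEI) = -19·(7·8⁴-30·8²·4²+15·4⁴)/(360·8·200000) = -133/2250000 rad
Load 4 — point force P=6 kN at a=2 m (b=L-a=6):
  θ_4 = -Pa(2L²-6Lx+3x²+a²)/(6LEI)  [x>a] = -6·2·(2·8²-6·8·4+3·4²+2²)/(6·8·200000) = 3/200000 rad
Superposition: θ = Σ θ_i = -373/81000000 rad ≈ -0.000005 rad

θ(4) = -373/81000000 rad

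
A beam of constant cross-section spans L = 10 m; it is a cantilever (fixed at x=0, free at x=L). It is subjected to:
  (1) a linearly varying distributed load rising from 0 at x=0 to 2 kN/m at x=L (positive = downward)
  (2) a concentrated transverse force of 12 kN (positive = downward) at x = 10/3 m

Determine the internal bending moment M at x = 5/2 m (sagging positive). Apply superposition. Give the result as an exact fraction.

M(5/2) = -835/16 kN·m

Load 1 — triangular load w₀=2 kN/m (0→w₀ over full span):
  M_1 = w₀Lx/2 - w₀L²/3 - w₀x³/(6L) = 2·10·(5/2)/2 - 2·10²/3 - 2·(5/2)³/(6·10) = -675/16 kN·m
Load 2 — point force P=12 kN at a=10/3 m (b=L-a=20/3):
  M_2 = -P(a-x)  [x≤a] = -12·((10/3)-(5/2)) = -10 kN·m
Superposition: M = Σ M_i = -835/16 kN·m ≈ -52.187500 kN·m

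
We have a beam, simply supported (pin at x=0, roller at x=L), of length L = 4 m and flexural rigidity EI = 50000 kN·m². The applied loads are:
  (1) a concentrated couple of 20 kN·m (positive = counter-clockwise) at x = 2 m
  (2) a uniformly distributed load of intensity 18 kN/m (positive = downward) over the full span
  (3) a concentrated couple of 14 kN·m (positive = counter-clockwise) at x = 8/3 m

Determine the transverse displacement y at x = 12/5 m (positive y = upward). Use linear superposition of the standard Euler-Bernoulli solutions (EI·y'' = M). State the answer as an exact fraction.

y(12/5) = -7276/5859375 m

Load 1 — applied couple M₀=20 kN·m at a=2 m (b=L-a=2):
  y_1 = (M₀x³/(6L)-M₀(x-a)²/2+C₁x)/EI  [x>a] with C₁=M₀(3b²-L²)/(6L)=-10/3 = (20·(12/5)³/(6·4)-20·((12/5)-2)²/2+(-10/3)·(12/5))/50000 = 3/78125 m
Load 2 — uniform load w=18 kN/m over full span:
  y_2 = -wx(L³-2Lx²+x³)/(24EI) = -18·(12/5)·(4³-2·4·(12/5)²+(12/5)³)/(24·50000) = -2232/1953125 m
Load 3 — applied couple M₀=14 kN·m at a=8/3 m (b=L-a=4/3):
  y_3 = (M₀x³/(6L)+C₁x)/EI  [x≤a] with C₁=M₀(3b²-L²)/(6L)=-56/9 = (14·(12/5)³/(6·4)+(-56/9)·(12/5))/50000 = -161/1171875 m
Superposition: y = Σ y_i = -7276/5859375 m ≈ -0.001242 m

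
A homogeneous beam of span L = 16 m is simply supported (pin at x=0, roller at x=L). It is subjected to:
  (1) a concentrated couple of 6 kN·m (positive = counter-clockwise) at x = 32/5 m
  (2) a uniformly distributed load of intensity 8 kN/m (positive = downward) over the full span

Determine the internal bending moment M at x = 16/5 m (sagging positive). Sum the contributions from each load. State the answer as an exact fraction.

M(16/5) = 4126/25 kN·m

Load 1 — applied couple M₀=6 kN·m at a=32/5 m (b=L-a=48/5):
  M_1 = M₀x/L  [x≤a] = 6·(16/5)/16 = 6/5 kN·m
Load 2 — uniform load w=8 kN/m over full span:
  M_2 = wx(L-x)/2 = 8·(16/5)·(16-(16/5))/2 = 4096/25 kN·m
Superposition: M = Σ M_i = 4126/25 kN·m ≈ 165.040000 kN·m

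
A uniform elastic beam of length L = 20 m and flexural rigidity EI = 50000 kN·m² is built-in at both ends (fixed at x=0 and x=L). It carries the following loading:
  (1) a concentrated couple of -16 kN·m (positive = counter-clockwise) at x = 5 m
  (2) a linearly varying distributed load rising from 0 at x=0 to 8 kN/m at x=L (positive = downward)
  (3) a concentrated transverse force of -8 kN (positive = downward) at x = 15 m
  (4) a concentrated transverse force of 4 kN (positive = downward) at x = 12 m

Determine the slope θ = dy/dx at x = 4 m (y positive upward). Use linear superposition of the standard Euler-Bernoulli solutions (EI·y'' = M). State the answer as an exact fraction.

θ(4) = -24149/4687500 rad

Load 1 — applied couple M₀=-16 kN·m at a=5 m (b=L-a=15):
  θ_1 = (R_Ax²/2 - M_Ax)/EI  [x≤a] with R_A=-9/10, M_A=3 = ((-9/10)·4²/2 - 3·4)/50000 = -6/15625 rad
Load 2 — triangular load w₀=8 kN/m (0→w₀ over full span):
  θ_2 = -w₀(2x(L-x)(L-2x)(x+2L)+x²(L-x)²)/(120LEI) = -8·(2·4·(20-4)·(20-2·4)·(4+2·20)+4²·(20-4)²)/(120·20·50000) = -224/46875 rad
Load 3 — point force P=-8 kN at a=15 m (b=L-a=5):
  θ_3 = -Pb²x(2aL-(3a+b)x)/(2L³EI)  [x≤a] = -(-8)·5²·4·(2·15·20-(3·15+5)·4)/(2·20³·50000) = 1/2500 rad
Load 4 — point force P=4 kN at a=12 m (b=L-a=8):
  θ_4 = -Pb²x(2aL-(3a+b)x)/(2L³EI)  [x≤a] = -4·8²·4·(2·12·20-(3·12+8)·4)/(2·20³·50000) = -152/390625 rad
Superposition: θ = Σ θ_i = -24149/4687500 rad ≈ -0.005152 rad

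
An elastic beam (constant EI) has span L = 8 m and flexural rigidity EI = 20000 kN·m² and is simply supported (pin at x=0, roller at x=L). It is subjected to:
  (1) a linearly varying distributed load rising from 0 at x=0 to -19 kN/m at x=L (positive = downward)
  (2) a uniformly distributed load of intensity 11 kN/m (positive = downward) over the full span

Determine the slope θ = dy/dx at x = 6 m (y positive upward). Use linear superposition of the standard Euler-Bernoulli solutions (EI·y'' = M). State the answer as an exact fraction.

θ(6) = 4093/3600000 rad

Load 1 — triangular load w₀=-19 kN/m (0→w₀ over full span):
  θ_1 = -w₀(7L⁴-30L²x²+15x⁴)/(360LEI) = -(-19)·(7·8⁴-30·8²·6²+15·6⁴)/(360·8·20000) = -24947/3600000 rad
Load 2 — uniform load w=11 kN/m over full span:
  θ_2 = -w(L³-6Lx²+4x³)/(24EI) = -11·(8³-6·8·6²+4·6³)/(24·20000) = 121/15000 rad
Superposition: θ = Σ θ_i = 4093/3600000 rad ≈ 0.001137 rad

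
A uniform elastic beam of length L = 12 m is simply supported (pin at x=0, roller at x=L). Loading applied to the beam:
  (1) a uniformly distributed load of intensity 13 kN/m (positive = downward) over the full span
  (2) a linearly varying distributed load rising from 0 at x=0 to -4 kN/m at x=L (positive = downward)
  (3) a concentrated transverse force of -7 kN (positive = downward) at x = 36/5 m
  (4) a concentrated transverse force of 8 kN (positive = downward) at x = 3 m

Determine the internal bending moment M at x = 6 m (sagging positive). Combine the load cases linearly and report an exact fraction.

M(6) = 966/5 kN·m

Load 1 — uniform load w=13 kN/m over full span:
  M_1 = wx(L-x)/2 = 13·6·(12-6)/2 = 234 kN·m
Load 2 — triangular load w₀=-4 kN/m (0→w₀ over full span):
  M_2 = w₀Lx/6 - w₀x³/(6L) = (-4)·12·6/6 - (-4)·6³/(6·12) = -36 kN·m
Load 3 — point force P=-7 kN at a=36/5 m (b=L-a=24/5):
  M_3 = Pbx/L  [x≤a] = (-7)·(24/5)·6/12 = -84/5 kN·m
Load 4 — point force P=8 kN at a=3 m (b=L-a=9):
  M_4 = Pa(L-x)/L  [x>a] = 8·3·(12-6)/12 = 12 kN·m
Superposition: M = Σ M_i = 966/5 kN·m ≈ 193.200000 kN·m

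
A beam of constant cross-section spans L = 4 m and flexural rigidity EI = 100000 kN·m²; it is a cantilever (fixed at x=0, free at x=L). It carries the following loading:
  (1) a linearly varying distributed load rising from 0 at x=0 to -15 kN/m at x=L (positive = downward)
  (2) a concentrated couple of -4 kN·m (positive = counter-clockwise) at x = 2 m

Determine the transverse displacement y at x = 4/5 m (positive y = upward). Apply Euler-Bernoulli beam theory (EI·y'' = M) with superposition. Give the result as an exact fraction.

y(4/5) = 2126/9765625 m

Load 1 — triangular load w₀=-15 kN/m (0→w₀ over full span):
  y_1 = (w₀Lx³/12-w₀L²x²/6-w₀x⁵/(120L))/EI = ((-15)·4·(4/5)³/12-(-15)·4²·(4/5)²/6-(-15)·(4/5)⁵/(120·4))/100000 = 2251/9765625 m
Load 2 — applied couple M₀=-4 kN·m at a=2 m (b=L-a=2):
  y_2 = M₀x²/(2EI)  [x≤a] = (-4)·(4/5)²/(2·100000) = -1/78125 m
Superposition: y = Σ y_i = 2126/9765625 m ≈ 0.000218 m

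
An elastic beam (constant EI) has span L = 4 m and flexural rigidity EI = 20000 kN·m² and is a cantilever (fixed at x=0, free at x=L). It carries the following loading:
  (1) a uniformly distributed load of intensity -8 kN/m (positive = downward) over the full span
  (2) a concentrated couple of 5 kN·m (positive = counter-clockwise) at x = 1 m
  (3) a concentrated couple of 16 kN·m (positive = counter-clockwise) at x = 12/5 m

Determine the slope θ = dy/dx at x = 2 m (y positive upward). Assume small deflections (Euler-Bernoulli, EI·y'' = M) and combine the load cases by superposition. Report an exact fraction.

Load 1 — uniform load w=-8 kN/m over full span:
  θ_1 = -wx(x²-3Lx+3L²)/(6EI) = -(-8)·2·(2²-3·4·2+3·4²)/(6·20000) = 7/1875 rad
Load 2 — applied couple M₀=5 kN·m at a=1 m (b=L-a=3):
  θ_2 = M₀a/EI  [x>a] = 5·1/20000 = 1/4000 rad
Load 3 — applied couple M₀=16 kN·m at a=12/5 m (b=L-a=8/5):
  θ_3 = M₀x/EI  [x≤a] = 16·2/20000 = 1/625 rad
Superposition: θ = Σ θ_i = 67/12000 rad ≈ 0.005583 rad

θ(2) = 67/12000 rad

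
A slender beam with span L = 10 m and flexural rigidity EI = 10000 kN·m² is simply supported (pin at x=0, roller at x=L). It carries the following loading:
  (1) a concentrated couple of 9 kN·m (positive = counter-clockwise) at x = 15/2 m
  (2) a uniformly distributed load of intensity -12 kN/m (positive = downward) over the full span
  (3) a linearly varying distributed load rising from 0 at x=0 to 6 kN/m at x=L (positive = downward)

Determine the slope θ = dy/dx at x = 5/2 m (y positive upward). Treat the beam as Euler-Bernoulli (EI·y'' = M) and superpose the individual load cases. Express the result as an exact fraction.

θ(5/2) = 3809/153600 rad

Load 1 — applied couple M₀=9 kN·m at a=15/2 m (b=L-a=5/2):
  θ_1 = (M₀x²/(2L)+C₁)/EI  [x≤a] with C₁=M₀(3b²-L²)/(6L)=-195/16 = (9·(5/2)²/(2·10)+(-195/16))/10000 = -3/3200 rad
Load 2 — uniform load w=-12 kN/m over full span:
  θ_2 = -w(L³-6Lx²+4x³)/(24EI) = -(-12)·(10³-6·10·(5/2)²+4·(5/2)³)/(24·10000) = 11/320 rad
Load 3 — triangular load w₀=6 kN/m (0→w₀ over full span):
  θ_3 = -w₀(7L⁴-30L²x²+15x⁴)/(360LEI) = -6·(7·10⁴-30·10²·(5/2)²+15·(5/2)⁴)/(360·10·10000) = -1327/153600 rad
Superposition: θ = Σ θ_i = 3809/153600 rad ≈ 0.024798 rad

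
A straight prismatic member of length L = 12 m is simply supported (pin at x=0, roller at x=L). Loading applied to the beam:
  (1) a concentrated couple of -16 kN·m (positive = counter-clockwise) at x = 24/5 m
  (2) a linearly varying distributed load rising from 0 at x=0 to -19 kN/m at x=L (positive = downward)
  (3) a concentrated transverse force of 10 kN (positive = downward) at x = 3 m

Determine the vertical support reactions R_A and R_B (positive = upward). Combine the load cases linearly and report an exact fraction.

R_A = -191/6 kN, R_B = -433/6 kN

Load 1 — applied couple M₀=-16 kN·m at a=24/5 m (b=L-a=36/5):
  R_A = M₀/L = (-16)/12 = -4/3 kN
  R_B = -M₀/L = -(-16)/12 = 4/3 kN
Load 2 — triangular load w₀=-19 kN/m (0→w₀ over full span):
  R_A = w₀L/6 = (-19)·12/6 = -38 kN
  R_B = w₀L/3 = (-19)·12/3 = -76 kN
Load 3 — point force P=10 kN at a=3 m (b=L-a=9):
  R_A = Pb/L = 10·9/12 = 15/2 kN
  R_B = Pa/L = 10·3/12 = 5/2 kN
Superposition: R_A = -191/6 kN, R_B = -433/6 kN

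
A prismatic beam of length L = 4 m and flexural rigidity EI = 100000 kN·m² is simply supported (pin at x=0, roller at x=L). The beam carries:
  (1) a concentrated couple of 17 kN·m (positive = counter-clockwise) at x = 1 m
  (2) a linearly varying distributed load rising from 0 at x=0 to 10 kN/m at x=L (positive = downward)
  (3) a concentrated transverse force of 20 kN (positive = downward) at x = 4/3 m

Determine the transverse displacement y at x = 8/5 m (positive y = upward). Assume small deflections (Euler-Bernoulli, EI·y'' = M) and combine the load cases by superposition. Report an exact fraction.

Load 1 — applied couple M₀=17 kN·m at a=1 m (b=L-a=3):
  y_1 = (M₀x³/(6L)-M₀(x-a)²/2+C₁x)/EI  [x>a] with C₁=M₀(3b²-L²)/(6L)=187/24 = (17·(8/5)³/(6·4)-17·((8/5)-1)²/2+(187/24)·(8/5))/100000 = 3077/25000000 m
Load 2 — triangular load w₀=10 kN/m (0→w₀ over full span):
  y_2 = -w₀x(7L⁴-10L²x²+3x⁴)/(360LEI) = -10·(8/5)·(7·4⁴-10·4²·(8/5)²+3·(8/5)⁴)/(360·4·100000) = -4564/29296875 m
Load 3 — point force P=20 kN at a=4/3 m (b=L-a=8/3):
  y_3 = -Pa(L-x)(2Lx-a²-x²)/(6LEI)  [x>a] = -20·(4/3)·(4-(8/5))·(2·4·(8/5)-(4/3)²-(8/5)²)/(6·4·100000) = -476/2109375 m
Superposition: y = Σ y_i = -4359889/16875000000 m ≈ -0.000258 m

y(8/5) = -4359889/16875000000 m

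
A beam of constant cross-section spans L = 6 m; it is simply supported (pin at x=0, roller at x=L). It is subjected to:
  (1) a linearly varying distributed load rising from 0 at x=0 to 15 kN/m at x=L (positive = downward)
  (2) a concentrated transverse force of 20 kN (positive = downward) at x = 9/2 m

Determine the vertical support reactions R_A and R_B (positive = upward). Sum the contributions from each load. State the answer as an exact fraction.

R_A = 20 kN, R_B = 45 kN

Load 1 — triangular load w₀=15 kN/m (0→w₀ over full span):
  R_A = w₀L/6 = 15·6/6 = 15 kN
  R_B = w₀L/3 = 15·6/3 = 30 kN
Load 2 — point force P=20 kN at a=9/2 m (b=L-a=3/2):
  R_A = Pb/L = 20·(3/2)/6 = 5 kN
  R_B = Pa/L = 20·(9/2)/6 = 15 kN
Superposition: R_A = 20 kN, R_B = 45 kN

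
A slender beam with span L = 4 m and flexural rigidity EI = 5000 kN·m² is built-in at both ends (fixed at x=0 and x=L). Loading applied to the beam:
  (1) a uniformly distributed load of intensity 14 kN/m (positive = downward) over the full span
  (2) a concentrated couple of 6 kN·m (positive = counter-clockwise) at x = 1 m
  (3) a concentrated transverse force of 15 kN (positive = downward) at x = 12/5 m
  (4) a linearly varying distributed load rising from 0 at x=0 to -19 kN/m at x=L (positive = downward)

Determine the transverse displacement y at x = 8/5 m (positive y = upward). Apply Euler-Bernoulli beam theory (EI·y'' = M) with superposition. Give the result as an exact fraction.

Load 1 — uniform load w=14 kN/m over full span:
  y_1 = -wx²(L-x)²/(24EI) = -14·(8/5)²·(4-(8/5))²/(24·5000) = -672/390625 m
Load 2 — applied couple M₀=6 kN·m at a=1 m (b=L-a=3):
  y_2 = (R_Ax³/6 - M_Ax²/2 - M₀(x-a)²/2)/EI  [x>a] with R_A=27/16, M_A=-9/8 = ((27/16)·(8/5)³/6 - (-9/8)·(8/5)²/2 - 6·((8/5)-1)²/2)/5000 = 189/625000 m
Load 3 — point force P=15 kN at a=12/5 m (b=L-a=8/5):
  y_3 = -Pb²x²(3aL-(3a+b)x)/(6L³EI)  [x≤a] = -15·(8/5)²·(8/5)²·(3·(12/5)·4-(3·(12/5)+(8/5))·(8/5))/(6·4³·5000) = -1472/1953125 m
Load 4 — triangular load w₀=-19 kN/m (0→w₀ over full span):
  y_4 = -w₀x²(L-x)²(x+2L)/(120LEI) = -(-19)·(8/5)²·(4-(8/5))²·((8/5)+2·4)/(120·4·5000) = 10944/9765625 m
Superposition: y = Σ y_i = -82103/78125000 m ≈ -0.001051 m

y(8/5) = -82103/78125000 m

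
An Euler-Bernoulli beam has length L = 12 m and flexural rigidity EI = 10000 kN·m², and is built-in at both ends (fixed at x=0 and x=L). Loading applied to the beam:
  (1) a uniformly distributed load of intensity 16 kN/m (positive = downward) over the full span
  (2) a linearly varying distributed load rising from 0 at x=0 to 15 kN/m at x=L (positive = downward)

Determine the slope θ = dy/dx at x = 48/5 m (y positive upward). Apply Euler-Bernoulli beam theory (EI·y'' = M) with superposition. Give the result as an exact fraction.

θ(48/5) = 2592/78125 rad

Load 1 — uniform load w=16 kN/m over full span:
  θ_1 = -wx(L-x)(L-2x)/(12EI) = -16·(48/5)·(12-(48/5))·(12-2·(48/5))/(12·10000) = 1728/78125 rad
Load 2 — triangular load w₀=15 kN/m (0→w₀ over full span):
  θ_2 = -w₀(2x(L-x)(L-2x)(x+2L)+x²(L-x)²)/(120LEI) = -15·(2·(48/5)·(12-(48/5))·(12-2·(48/5))·((48/5)+2·12)+(48/5)²·(12-(48/5))²)/(120·12·10000) = 864/78125 rad
Superposition: θ = Σ θ_i = 2592/78125 rad ≈ 0.033178 rad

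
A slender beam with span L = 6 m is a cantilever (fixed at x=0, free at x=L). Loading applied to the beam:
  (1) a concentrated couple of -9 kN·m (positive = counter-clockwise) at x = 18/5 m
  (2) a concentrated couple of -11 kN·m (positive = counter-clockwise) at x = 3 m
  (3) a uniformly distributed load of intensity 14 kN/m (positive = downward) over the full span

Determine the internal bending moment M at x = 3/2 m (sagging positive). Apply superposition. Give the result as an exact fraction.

Load 1 — applied couple M₀=-9 kN·m at a=18/5 m (b=L-a=12/5):
  M_1 = M₀  [x≤a] = (-9) = -9 kN·m
Load 2 — applied couple M₀=-11 kN·m at a=3 m (b=L-a=3):
  M_2 = M₀  [x≤a] = (-11) = -11 kN·m
Load 3 — uniform load w=14 kN/m over full span:
  M_3 = -w(L-x)²/2 = -14·(6-(3/2))²/2 = -567/4 kN·m
Superposition: M = Σ M_i = -647/4 kN·m ≈ -161.750000 kN·m

M(3/2) = -647/4 kN·m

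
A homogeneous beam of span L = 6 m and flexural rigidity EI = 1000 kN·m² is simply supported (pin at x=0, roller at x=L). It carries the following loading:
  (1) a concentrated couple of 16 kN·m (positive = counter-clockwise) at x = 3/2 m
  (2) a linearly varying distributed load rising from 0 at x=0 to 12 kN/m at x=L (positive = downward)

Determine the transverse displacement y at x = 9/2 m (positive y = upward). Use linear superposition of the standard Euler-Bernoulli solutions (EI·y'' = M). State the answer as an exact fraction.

y(9/2) = -1467/25600 m

Load 1 — applied couple M₀=16 kN·m at a=3/2 m (b=L-a=9/2):
  y_1 = (M₀x³/(6L)-M₀(x-a)²/2+C₁x)/EI  [x>a] with C₁=M₀(3b²-L²)/(6L)=11 = (16·(9/2)³/(6·6)-16·((9/2)-(3/2))²/2+11·(9/2))/1000 = 9/500 m
Load 2 — triangular load w₀=12 kN/m (0→w₀ over full span):
  y_2 = -w₀x(7L⁴-10L²x²+3x⁴)/(360LEI) = -12·(9/2)·(7·6⁴-10·6²·(9/2)²+3·(9/2)⁴)/(360·6·1000) = -9639/128000 m
Superposition: y = Σ y_i = -1467/25600 m ≈ -0.057305 m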